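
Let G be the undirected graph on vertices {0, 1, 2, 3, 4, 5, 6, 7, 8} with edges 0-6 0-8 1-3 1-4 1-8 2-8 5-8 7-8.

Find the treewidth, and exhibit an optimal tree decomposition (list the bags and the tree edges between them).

Treewidth 1.
One optimal decomposition is:
Bags: B1 = {1, 8}  B2 = {5, 8}  B3 = {7, 8}  B4 = {1, 3}  B5 = {2, 8}  B6 = {1, 4}  B7 = {0, 8}  B8 = {0, 6}
Tree: B1–B2, B1–B3, B1–B4, B2–B5, B1–B6, B5–B7, B7–B8

Each bag holds 2 vertices, so the decomposition has width 1, which upper-bounds the treewidth. Any graph with an edge has treewidth ≥ 1, and G has the edge 1–8. Therefore the treewidth is 1.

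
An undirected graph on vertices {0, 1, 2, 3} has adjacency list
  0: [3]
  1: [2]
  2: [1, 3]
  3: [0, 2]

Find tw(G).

A width-1 tree decomposition is:
Bags: B1 = {0, 3}  B2 = {2, 3}  B3 = {1, 2}
Tree: B1–B2, B2–B3
Every bag has size at most 2, so the width is 2 − 1 = 1 and tw(G) ≤ 1. Any graph with an edge has treewidth ≥ 1, and G has the edge 0–3. Combining the bounds, tw(G) = 1.

1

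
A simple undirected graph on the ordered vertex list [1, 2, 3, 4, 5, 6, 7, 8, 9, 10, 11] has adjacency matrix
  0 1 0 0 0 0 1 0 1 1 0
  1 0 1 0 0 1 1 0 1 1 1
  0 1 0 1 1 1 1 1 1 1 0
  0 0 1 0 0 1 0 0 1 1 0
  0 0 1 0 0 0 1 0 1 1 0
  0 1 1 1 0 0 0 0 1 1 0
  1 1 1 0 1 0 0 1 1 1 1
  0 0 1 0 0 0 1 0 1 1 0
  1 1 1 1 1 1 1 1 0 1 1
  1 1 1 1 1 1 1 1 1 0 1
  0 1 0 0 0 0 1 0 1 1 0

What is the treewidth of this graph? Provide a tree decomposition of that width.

Treewidth 4.
Bags: B1 = {2, 7, 9, 10, 11}  B2 = {1, 2, 7, 9, 10}  B3 = {2, 3, 7, 9, 10}  B4 = {3, 5, 7, 9, 10}  B5 = {3, 7, 8, 9, 10}  B6 = {2, 3, 6, 9, 10}  B7 = {3, 4, 6, 9, 10}
Tree: B1–B2, B2–B3, B3–B4, B3–B5, B3–B6, B6–B7

Each bag holds 5 vertices, so the decomposition has width 4, which upper-bounds the treewidth. For the lower bound, the 5 vertices {2, 7, 9, 10, 11} are pairwise adjacent, and any tree decomposition puts a clique entirely inside one bag — forcing width ≥ 4. Combining the bounds, tw(G) = 4.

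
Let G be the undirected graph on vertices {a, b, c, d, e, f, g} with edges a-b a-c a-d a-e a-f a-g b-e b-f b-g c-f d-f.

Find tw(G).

2

A width-2 tree decomposition is:
Bags: B1 = {a, b, g}  B2 = {a, b, f}  B3 = {a, d, f}  B4 = {a, b, e}  B5 = {a, c, f}
Tree: B1–B2, B2–B3, B1–B4, B3–B5
The largest bag has 3 vertices, giving width 2; this decomposition certifies tw(G) ≤ 2. Conversely, {a, b, g} is a clique of size 3, and the vertices of any clique must share a bag in every tree decomposition; so some bag has ≥ 3 vertices and tw(G) ≥ 2. Therefore the treewidth is 2.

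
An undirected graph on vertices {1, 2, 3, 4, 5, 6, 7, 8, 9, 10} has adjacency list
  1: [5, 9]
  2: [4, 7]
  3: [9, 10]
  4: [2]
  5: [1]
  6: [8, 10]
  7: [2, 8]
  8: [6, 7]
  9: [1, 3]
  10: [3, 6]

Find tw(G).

1

A width-1 tree decomposition is:
Bags: B1 = {2, 4}  B2 = {2, 7}  B3 = {7, 8}  B4 = {6, 8}  B5 = {6, 10}  B6 = {3, 10}  B7 = {3, 9}  B8 = {1, 9}  B9 = {1, 5}
Tree: B1–B2, B2–B3, B3–B4, B4–B5, B5–B6, B6–B7, B7–B8, B8–B9
Every bag has size at most 2, so the width is 2 − 1 = 1 and tw(G) ≤ 1. G has an edge, so its treewidth is at least 1. Therefore the treewidth is 1.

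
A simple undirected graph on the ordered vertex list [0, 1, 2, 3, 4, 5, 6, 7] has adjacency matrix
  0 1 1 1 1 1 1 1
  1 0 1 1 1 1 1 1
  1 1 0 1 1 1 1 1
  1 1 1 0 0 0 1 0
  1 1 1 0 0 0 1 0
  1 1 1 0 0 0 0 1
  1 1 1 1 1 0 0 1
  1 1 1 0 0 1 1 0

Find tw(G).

4

A width-4 tree decomposition is:
Bags: B1 = {0, 1, 2, 4, 6}  B2 = {0, 1, 2, 6, 7}  B3 = {0, 1, 2, 5, 7}  B4 = {0, 1, 2, 3, 6}
Tree: B1–B2, B2–B3, B2–B4
Every bag has size at most 5, so the width is 5 − 1 = 4 and tw(G) ≤ 4. For the lower bound, the 5 vertices {0, 1, 2, 5, 7} are pairwise adjacent, and any tree decomposition puts a clique entirely inside one bag — forcing width ≥ 4. Hence tw(G) = 4 exactly.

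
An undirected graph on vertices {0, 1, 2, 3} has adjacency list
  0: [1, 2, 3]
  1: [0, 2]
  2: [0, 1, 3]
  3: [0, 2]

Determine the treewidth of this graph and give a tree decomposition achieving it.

Treewidth 2.
One optimal decomposition is:
Bags: B1 = {0, 2, 3}  B2 = {0, 1, 2}
Tree: B1–B2

Every bag has size at most 3, so the width is 3 − 1 = 2 and tw(G) ≤ 2. Conversely, {0, 1, 2} is a clique of size 3, and the vertices of any clique must share a bag in every tree decomposition; so some bag has ≥ 3 vertices and tw(G) ≥ 2. Therefore the treewidth is 2.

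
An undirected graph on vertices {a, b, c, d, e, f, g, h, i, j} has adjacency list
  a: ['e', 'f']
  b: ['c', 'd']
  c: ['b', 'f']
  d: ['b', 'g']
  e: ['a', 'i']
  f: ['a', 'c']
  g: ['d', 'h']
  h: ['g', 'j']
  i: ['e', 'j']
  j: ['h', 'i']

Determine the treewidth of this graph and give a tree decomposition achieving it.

Every bag has size at most 3, so the width is 3 − 1 = 2 and tw(G) ≤ 2. Since c–f–a–e–i–j–h–g–d–b–c is a cycle in G, G is not acyclic. Forests are exactly the graphs of treewidth ≤ 1, so tw(G) ≥ 2. The upper and lower bounds meet at 2, so that is the treewidth.

Treewidth 2.
One such decomposition:
Bags: B1 = {a, c, f}  B2 = {a, c, e}  B3 = {c, e, i}  B4 = {c, i, j}  B5 = {c, h, j}  B6 = {c, g, h}  B7 = {c, d, g}  B8 = {b, c, d}
Tree: B1–B2, B2–B3, B3–B4, B4–B5, B5–B6, B6–B7, B7–B8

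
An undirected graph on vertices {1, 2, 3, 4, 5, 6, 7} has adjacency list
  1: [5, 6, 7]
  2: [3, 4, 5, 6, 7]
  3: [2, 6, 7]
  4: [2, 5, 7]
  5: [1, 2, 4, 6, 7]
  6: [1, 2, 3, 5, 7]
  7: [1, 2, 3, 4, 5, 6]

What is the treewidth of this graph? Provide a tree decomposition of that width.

Treewidth 3.
One such decomposition:
Bags: B1 = {2, 3, 6, 7}  B2 = {2, 5, 6, 7}  B3 = {1, 5, 6, 7}  B4 = {2, 4, 5, 7}
Tree: B1–B2, B2–B3, B2–B4

The largest bag has 4 vertices, giving width 3; this decomposition certifies tw(G) ≤ 3. Conversely, {1, 5, 6, 7} is a clique of size 4, and the vertices of any clique must share a bag in every tree decomposition; so some bag has ≥ 4 vertices and tw(G) ≥ 3. Therefore the treewidth is 3.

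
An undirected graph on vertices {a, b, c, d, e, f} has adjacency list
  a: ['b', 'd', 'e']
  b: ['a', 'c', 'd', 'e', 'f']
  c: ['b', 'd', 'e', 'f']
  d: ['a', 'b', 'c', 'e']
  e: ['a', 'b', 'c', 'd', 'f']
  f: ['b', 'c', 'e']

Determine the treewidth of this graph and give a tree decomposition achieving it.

The largest bag has 4 vertices, giving width 3; this decomposition certifies tw(G) ≤ 3. Conversely, {b, c, d, e} is a clique of size 4, and the vertices of any clique must share a bag in every tree decomposition; so some bag has ≥ 4 vertices and tw(G) ≥ 3. Therefore the treewidth is 3.

Treewidth 3.
One such decomposition:
Bags: B1 = {b, c, d, e}  B2 = {a, b, d, e}  B3 = {b, c, e, f}
Tree: B1–B2, B1–B3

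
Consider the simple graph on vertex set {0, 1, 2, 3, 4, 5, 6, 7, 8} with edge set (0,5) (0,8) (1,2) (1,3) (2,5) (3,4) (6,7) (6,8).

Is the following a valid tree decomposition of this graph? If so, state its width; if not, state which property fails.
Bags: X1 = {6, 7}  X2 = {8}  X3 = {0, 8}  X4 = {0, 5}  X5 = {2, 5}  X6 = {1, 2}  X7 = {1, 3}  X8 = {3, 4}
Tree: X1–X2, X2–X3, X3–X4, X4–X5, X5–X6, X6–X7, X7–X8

No — edge (6,8) lies in no bag.

A tree decomposition must satisfy three properties: every vertex lies in some bag; for every edge, both endpoints lie together in some bag; and for every vertex, the bags containing it form a connected subtree. Here edge (6,8) lies in no bag, so the decomposition is invalid.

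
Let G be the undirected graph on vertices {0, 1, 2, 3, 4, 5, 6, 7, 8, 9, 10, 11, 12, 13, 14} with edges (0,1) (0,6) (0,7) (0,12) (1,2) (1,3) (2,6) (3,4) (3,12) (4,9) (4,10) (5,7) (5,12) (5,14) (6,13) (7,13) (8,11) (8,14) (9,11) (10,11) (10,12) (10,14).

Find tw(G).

A width-3 tree decomposition is:
Bags: B1 = {2, 6, 7, 13}  B2 = {0, 2, 6, 7}  B3 = {0, 1, 2, 7}  B4 = {0, 1, 5, 7}  B5 = {0, 1, 5, 12}  B6 = {1, 3, 5, 12}  B7 = {3, 5, 12, 14}  B8 = {3, 10, 12, 14}  B9 = {3, 4, 10, 14}  B10 = {4, 8, 10, 14}  B11 = {4, 8, 10, 11}  B12 = {4, 8, 9, 11}
Tree: B1–B2, B2–B3, B3–B4, B4–B5, B5–B6, B6–B7, B7–B8, B8–B9, B9–B10, B10–B11, B11–B12
Each bag holds 4 vertices, so the decomposition has width 3, which upper-bounds the treewidth. For the lower bound: the 4 vertex sets {2,6,13}, {7}, {0}, {1,3,5,12} are disjoint, each induces a connected subgraph, and every pair is joined by at least one edge of G. Contracting each set to a single vertex therefore yields K_{4} as a minor, and since treewidth is minor-monotone, tw(G) ≥ tw(K_{4}) = 3. Combining the bounds, tw(G) = 3.

3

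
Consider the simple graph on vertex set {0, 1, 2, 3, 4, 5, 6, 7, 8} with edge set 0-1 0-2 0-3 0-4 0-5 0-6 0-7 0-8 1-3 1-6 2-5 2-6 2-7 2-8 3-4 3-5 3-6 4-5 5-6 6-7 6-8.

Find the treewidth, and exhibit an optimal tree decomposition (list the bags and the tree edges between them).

The largest bag has 4 vertices, giving width 3; this decomposition certifies tw(G) ≤ 3. For the lower bound, the 4 vertices {0, 3, 4, 5} are pairwise adjacent, and any tree decomposition puts a clique entirely inside one bag — forcing width ≥ 3. The upper and lower bounds meet at 3, so that is the treewidth.

Treewidth 3.
One such decomposition:
Bags: B1 = {0, 2, 5, 6}  B2 = {0, 3, 5, 6}  B3 = {0, 2, 6, 7}  B4 = {0, 2, 6, 8}  B5 = {0, 1, 3, 6}  B6 = {0, 3, 4, 5}
Tree: B1–B2, B1–B3, B1–B4, B2–B5, B2–B6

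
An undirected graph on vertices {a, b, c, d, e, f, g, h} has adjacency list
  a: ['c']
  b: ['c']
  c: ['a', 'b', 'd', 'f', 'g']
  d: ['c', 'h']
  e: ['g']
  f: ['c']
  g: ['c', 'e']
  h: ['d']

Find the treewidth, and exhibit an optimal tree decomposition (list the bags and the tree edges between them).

Treewidth 1.
One such decomposition:
Bags: B1 = {c, d}  B2 = {c, g}  B3 = {c, f}  B4 = {b, c}  B5 = {e, g}  B6 = {a, c}  B7 = {d, h}
Tree: B1–B2, B1–B3, B1–B4, B2–B5, B4–B6, B1–B7

Each bag holds 2 vertices, so the decomposition has width 1, which upper-bounds the treewidth. Any graph with an edge has treewidth ≥ 1, and G has the edge c–d. Hence tw(G) = 1 exactly.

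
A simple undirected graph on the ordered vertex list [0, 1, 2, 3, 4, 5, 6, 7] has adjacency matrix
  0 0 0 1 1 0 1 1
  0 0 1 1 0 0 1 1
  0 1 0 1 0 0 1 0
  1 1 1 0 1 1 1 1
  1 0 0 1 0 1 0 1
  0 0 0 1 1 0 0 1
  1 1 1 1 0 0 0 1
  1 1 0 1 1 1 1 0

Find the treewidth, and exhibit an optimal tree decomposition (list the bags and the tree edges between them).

Every bag has size at most 4, so the width is 4 − 1 = 3 and tw(G) ≤ 3. Conversely, {1, 2, 3, 6} is a clique of size 4, and the vertices of any clique must share a bag in every tree decomposition; so some bag has ≥ 4 vertices and tw(G) ≥ 3. Combining the bounds, tw(G) = 3.

Treewidth 3.
One optimal decomposition is:
Bags: B1 = {0, 3, 6, 7}  B2 = {0, 3, 4, 7}  B3 = {3, 4, 5, 7}  B4 = {1, 3, 6, 7}  B5 = {1, 2, 3, 6}
Tree: B1–B2, B2–B3, B1–B4, B4–B5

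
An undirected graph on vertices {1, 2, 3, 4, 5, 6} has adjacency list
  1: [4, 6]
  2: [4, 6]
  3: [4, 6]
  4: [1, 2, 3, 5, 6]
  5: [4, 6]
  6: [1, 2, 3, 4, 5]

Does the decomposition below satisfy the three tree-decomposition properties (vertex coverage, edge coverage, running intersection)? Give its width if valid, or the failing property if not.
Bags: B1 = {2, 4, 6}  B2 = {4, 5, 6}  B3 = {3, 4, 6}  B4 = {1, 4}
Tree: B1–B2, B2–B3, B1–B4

A tree decomposition must satisfy three properties: every vertex lies in some bag; for every edge, both endpoints lie together in some bag; and for every vertex, the bags containing it form a connected subtree. Here edge (6,1) lies in no bag, so the decomposition is invalid.

No — edge (6,1) lies in no bag.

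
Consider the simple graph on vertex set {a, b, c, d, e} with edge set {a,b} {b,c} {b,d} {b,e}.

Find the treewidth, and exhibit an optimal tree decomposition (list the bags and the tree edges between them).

Treewidth 1.
Bags: B1 = {b, c}  B2 = {b, e}  B3 = {b, d}  B4 = {a, b}
Tree: B1–B2, B2–B3, B3–B4

Every bag has size at most 2, so the width is 2 − 1 = 1 and tw(G) ≤ 1. G has an edge, so its treewidth is at least 1. Hence tw(G) = 1 exactly.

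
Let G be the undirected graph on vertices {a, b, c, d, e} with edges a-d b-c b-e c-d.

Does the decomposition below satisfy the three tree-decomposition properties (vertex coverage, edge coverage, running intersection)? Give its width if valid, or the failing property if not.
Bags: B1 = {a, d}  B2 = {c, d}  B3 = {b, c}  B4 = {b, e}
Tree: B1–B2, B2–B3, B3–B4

Yes; width 1.

Vertex coverage: the bags together contain {a, b, c, d, e}, the full vertex set. Edge coverage: each edge of G has both endpoints in at least one bag. Running intersection: for every vertex, the bags containing it form a connected subtree. All three properties hold, so this is a valid tree decomposition of width max|bag| − 1 = 1, and hence tw(G) ≤ 1.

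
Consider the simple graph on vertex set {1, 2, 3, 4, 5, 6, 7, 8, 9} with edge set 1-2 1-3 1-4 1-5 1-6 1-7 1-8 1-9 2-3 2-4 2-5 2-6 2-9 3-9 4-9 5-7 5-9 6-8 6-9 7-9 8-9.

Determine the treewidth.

A width-3 tree decomposition is:
Bags: B1 = {1, 6, 8, 9}  B2 = {1, 2, 6, 9}  B3 = {1, 2, 3, 9}  B4 = {1, 2, 5, 9}  B5 = {1, 5, 7, 9}  B6 = {1, 2, 4, 9}
Tree: B1–B2, B2–B3, B3–B4, B4–B5, B4–B6
The largest bag has 4 vertices, giving width 3; this decomposition certifies tw(G) ≤ 3. Conversely, {1, 6, 8, 9} is a clique of size 4, and the vertices of any clique must share a bag in every tree decomposition; so some bag has ≥ 4 vertices and tw(G) ≥ 3. Hence tw(G) = 3 exactly.

3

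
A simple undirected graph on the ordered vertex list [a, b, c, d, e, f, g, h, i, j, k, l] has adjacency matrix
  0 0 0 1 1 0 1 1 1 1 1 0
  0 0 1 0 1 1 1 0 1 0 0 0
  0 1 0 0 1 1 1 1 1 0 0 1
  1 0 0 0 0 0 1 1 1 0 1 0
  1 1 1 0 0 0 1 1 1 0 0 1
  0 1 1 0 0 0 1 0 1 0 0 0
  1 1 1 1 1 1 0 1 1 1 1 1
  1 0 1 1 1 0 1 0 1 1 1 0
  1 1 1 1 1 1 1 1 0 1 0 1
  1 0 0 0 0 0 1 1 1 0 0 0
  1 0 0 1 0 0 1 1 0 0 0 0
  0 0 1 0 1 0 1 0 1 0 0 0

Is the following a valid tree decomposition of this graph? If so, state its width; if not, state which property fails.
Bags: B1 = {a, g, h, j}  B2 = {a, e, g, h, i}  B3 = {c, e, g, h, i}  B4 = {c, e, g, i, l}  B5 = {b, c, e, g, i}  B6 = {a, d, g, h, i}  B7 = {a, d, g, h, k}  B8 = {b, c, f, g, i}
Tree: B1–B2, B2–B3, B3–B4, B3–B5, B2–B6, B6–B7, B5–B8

A tree decomposition must satisfy three properties: every vertex lies in some bag; for every edge, both endpoints lie together in some bag; and for every vertex, the bags containing it form a connected subtree. Here edge (i,j) lies in no bag, so the decomposition is invalid.

No — edge (i,j) lies in no bag.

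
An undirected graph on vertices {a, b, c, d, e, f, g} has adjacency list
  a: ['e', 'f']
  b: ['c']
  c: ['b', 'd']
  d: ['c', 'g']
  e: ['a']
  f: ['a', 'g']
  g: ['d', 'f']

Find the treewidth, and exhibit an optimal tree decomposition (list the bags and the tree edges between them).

Each bag holds 2 vertices, so the decomposition has width 1, which upper-bounds the treewidth. Since G has at least one edge (e.g. b–c), it is not an edgeless graph, so tw(G) ≥ 1. Hence tw(G) = 1 exactly.

Treewidth 1.
One optimal decomposition is:
Bags: B1 = {b, c}  B2 = {c, d}  B3 = {d, g}  B4 = {f, g}  B5 = {a, f}  B6 = {a, e}
Tree: B1–B2, B2–B3, B3–B4, B4–B5, B5–B6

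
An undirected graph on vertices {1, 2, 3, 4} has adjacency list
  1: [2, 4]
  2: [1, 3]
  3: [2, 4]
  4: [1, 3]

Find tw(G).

2

A width-2 tree decomposition is:
Bags: B1 = {1, 2, 4}  B2 = {2, 3, 4}
Tree: B1–B2
The largest bag has 3 vertices, giving width 2; this decomposition certifies tw(G) ≤ 2. For the lower bound, G contains the cycle 4–1–2–3–4, so G is not a forest; only forests have treewidth ≤ 1, hence tw(G) ≥ 2. Combining the bounds, tw(G) = 2.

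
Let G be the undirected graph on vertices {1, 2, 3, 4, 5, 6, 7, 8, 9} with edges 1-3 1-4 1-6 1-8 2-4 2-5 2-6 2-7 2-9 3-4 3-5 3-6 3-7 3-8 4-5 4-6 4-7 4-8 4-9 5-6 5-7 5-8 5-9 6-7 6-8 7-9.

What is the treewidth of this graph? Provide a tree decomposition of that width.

Treewidth 4.
Bags: B1 = {3, 4, 5, 6, 8}  B2 = {3, 4, 5, 6, 7}  B3 = {2, 4, 5, 6, 7}  B4 = {2, 4, 5, 7, 9}  B5 = {1, 3, 4, 6, 8}
Tree: B1–B2, B2–B3, B3–B4, B1–B5

Each bag holds 5 vertices, so the decomposition has width 4, which upper-bounds the treewidth. Conversely, {1, 3, 4, 6, 8} is a clique of size 5, and the vertices of any clique must share a bag in every tree decomposition; so some bag has ≥ 5 vertices and tw(G) ≥ 4. Combining the bounds, tw(G) = 4.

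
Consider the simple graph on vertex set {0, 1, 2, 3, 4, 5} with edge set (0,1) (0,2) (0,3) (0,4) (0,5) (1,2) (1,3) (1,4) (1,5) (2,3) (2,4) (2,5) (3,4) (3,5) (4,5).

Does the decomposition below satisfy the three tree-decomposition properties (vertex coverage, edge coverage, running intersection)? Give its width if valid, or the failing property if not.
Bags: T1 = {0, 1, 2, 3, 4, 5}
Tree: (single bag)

Yes; width 5.

Every vertex of G appears in some bag (union = {0, 1, 2, 3, 4, 5}); every edge is covered by a bag; and for each vertex v the set of bags containing v is connected in the bag tree. The decomposition is therefore valid. The largest bag has 6 vertices, so the width is 5.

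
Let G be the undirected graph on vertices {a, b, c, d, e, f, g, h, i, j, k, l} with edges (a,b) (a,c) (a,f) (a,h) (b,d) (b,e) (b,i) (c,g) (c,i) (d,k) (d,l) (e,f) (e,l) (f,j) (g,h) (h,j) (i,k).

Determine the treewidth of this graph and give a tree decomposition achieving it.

Every bag has size at most 4, so the width is 4 − 1 = 3 and tw(G) ≤ 3. For the lower bound: the 4 vertex sets {g,h,j}, {c}, {a}, {b,e,f,i} are disjoint, each induces a connected subgraph, and every pair is joined by at least one edge of G. Contracting each set to a single vertex therefore yields K_{4} as a minor, and since treewidth is minor-monotone, tw(G) ≥ tw(K_{4}) = 3. Therefore the treewidth is 3.

Treewidth 3.
One optimal decomposition is:
Bags: B1 = {c, g, h, j}  B2 = {a, c, h, j}  B3 = {a, c, f, j}  B4 = {a, c, f, i}  B5 = {a, b, f, i}  B6 = {b, e, f, i}  B7 = {b, e, i, k}  B8 = {b, d, e, k}  B9 = {d, e, k, l}
Tree: B1–B2, B2–B3, B3–B4, B4–B5, B5–B6, B6–B7, B7–B8, B8–B9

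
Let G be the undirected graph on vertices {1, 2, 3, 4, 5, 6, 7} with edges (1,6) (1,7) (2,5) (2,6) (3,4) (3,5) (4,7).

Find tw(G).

A width-2 tree decomposition is:
Bags: B1 = {3, 4, 7}  B2 = {1, 3, 7}  B3 = {1, 3, 6}  B4 = {2, 3, 6}  B5 = {2, 3, 5}
Tree: B1–B2, B2–B3, B3–B4, B4–B5
Every bag has size at most 3, so the width is 3 − 1 = 2 and tw(G) ≤ 2. For the lower bound, G contains the cycle 3–4–7–1–6–2–5–3, so G is not a forest; only forests have treewidth ≤ 1, hence tw(G) ≥ 2. The upper and lower bounds meet at 2, so that is the treewidth.

2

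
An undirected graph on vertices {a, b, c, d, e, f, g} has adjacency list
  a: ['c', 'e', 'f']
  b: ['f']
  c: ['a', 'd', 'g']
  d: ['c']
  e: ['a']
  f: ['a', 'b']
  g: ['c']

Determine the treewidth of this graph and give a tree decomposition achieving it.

The largest bag has 2 vertices, giving width 1; this decomposition certifies tw(G) ≤ 1. Any graph with an edge has treewidth ≥ 1, and G has the edge a–c. Therefore the treewidth is 1.

Treewidth 1.
Bags: B1 = {a, c}  B2 = {c, g}  B3 = {a, f}  B4 = {c, d}  B5 = {b, f}  B6 = {a, e}
Tree: B1–B2, B1–B3, B1–B4, B3–B5, B3–B6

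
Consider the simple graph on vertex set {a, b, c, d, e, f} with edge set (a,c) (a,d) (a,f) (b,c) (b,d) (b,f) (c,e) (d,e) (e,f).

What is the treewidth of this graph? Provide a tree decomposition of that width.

Every bag has size at most 4, so the width is 4 − 1 = 3 and tw(G) ≤ 3. For the lower bound: the 4 vertex sets {b,d}, {e,f}, {c}, {a} are disjoint, each induces a connected subgraph, and every pair is joined by at least one edge of G. Contracting each set to a single vertex therefore yields K_{4} as a minor, and since treewidth is minor-monotone, tw(G) ≥ tw(K_{4}) = 3. Hence tw(G) = 3 exactly.

Treewidth 3.
One such decomposition:
Bags: B1 = {b, c, d, f}  B2 = {c, d, e, f}  B3 = {a, c, d, f}
Tree: B1–B2, B2–B3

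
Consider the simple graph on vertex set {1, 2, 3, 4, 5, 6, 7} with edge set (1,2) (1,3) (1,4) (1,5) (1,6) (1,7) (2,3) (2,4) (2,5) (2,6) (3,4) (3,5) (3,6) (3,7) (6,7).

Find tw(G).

A width-3 tree decomposition is:
Bags: B1 = {1, 2, 3, 6}  B2 = {1, 2, 3, 5}  B3 = {1, 3, 6, 7}  B4 = {1, 2, 3, 4}
Tree: B1–B2, B1–B3, B1–B4
Each bag holds 4 vertices, so the decomposition has width 3, which upper-bounds the treewidth. Conversely, {1, 2, 3, 4} is a clique of size 4, and the vertices of any clique must share a bag in every tree decomposition; so some bag has ≥ 4 vertices and tw(G) ≥ 3. Combining the bounds, tw(G) = 3.

3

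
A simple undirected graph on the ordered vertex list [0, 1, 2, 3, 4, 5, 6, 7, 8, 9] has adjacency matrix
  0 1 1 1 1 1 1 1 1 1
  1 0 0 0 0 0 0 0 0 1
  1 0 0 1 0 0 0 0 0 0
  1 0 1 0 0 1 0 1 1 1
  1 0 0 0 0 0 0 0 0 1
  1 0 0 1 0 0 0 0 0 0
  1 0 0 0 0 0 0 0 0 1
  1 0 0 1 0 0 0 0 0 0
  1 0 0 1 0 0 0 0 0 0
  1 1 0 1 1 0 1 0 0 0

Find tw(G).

A width-2 tree decomposition is:
Bags: B1 = {0, 1, 9}  B2 = {0, 3, 9}  B3 = {0, 3, 5}  B4 = {0, 3, 7}  B5 = {0, 2, 3}  B6 = {0, 3, 8}  B7 = {0, 4, 9}  B8 = {0, 6, 9}
Tree: B1–B2, B2–B3, B2–B4, B3–B5, B5–B6, B1–B7, B2–B8
The largest bag has 3 vertices, giving width 2; this decomposition certifies tw(G) ≤ 2. On the other hand G contains the 3-clique {0, 1, 9}. A clique must lie in a single bag of any decomposition, so no decomposition can have width below 2. Therefore the treewidth is 2.

2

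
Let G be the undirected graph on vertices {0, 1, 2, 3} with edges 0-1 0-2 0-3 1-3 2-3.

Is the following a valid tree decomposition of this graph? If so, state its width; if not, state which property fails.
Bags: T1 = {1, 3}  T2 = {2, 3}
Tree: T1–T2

No — vertex 0 appears in no bag.

A tree decomposition must satisfy three properties: every vertex lies in some bag; for every edge, both endpoints lie together in some bag; and for every vertex, the bags containing it form a connected subtree. Here vertex 0 appears in no bag, so the decomposition is invalid.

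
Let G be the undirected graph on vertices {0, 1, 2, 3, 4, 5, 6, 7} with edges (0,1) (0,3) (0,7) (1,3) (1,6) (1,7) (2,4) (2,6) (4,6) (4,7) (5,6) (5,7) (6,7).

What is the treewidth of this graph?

A width-2 tree decomposition is:
Bags: B1 = {5, 6, 7}  B2 = {1, 6, 7}  B3 = {4, 6, 7}  B4 = {0, 1, 7}  B5 = {2, 4, 6}  B6 = {0, 1, 3}
Tree: B1–B2, B2–B3, B2–B4, B3–B5, B4–B6
Every bag has size at most 3, so the width is 3 − 1 = 2 and tw(G) ≤ 2. On the other hand G contains the 3-clique {0, 1, 3}. A clique must lie in a single bag of any decomposition, so no decomposition can have width below 2. The upper and lower bounds meet at 2, so that is the treewidth.

2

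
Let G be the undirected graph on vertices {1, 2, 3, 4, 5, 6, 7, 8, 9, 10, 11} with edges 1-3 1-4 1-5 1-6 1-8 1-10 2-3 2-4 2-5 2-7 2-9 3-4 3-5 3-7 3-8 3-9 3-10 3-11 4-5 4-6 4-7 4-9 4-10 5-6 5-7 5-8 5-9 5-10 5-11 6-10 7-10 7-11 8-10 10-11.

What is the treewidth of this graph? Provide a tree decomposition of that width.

Treewidth 4.
One such decomposition:
Bags: B1 = {3, 5, 7, 10, 11}  B2 = {3, 4, 5, 7, 10}  B3 = {1, 3, 4, 5, 10}  B4 = {1, 4, 5, 6, 10}  B5 = {2, 3, 4, 5, 7}  B6 = {2, 3, 4, 5, 9}  B7 = {1, 3, 5, 8, 10}
Tree: B1–B2, B2–B3, B3–B4, B2–B5, B5–B6, B3–B7

Each bag holds 5 vertices, so the decomposition has width 4, which upper-bounds the treewidth. On the other hand G contains the 5-clique {1, 3, 5, 8, 10}. A clique must lie in a single bag of any decomposition, so no decomposition can have width below 4. Therefore the treewidth is 4.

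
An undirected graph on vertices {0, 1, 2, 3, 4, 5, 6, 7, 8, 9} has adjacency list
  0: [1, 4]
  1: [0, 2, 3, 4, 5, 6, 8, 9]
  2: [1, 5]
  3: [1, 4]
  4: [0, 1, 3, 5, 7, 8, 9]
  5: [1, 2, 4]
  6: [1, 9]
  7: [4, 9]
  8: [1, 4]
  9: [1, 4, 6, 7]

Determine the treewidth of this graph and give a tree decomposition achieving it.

The largest bag has 3 vertices, giving width 2; this decomposition certifies tw(G) ≤ 2. For the lower bound, the 3 vertices {1, 2, 5} are pairwise adjacent, and any tree decomposition puts a clique entirely inside one bag — forcing width ≥ 2. Hence tw(G) = 2 exactly.

Treewidth 2.
Bags: B1 = {1, 4, 9}  B2 = {1, 4, 5}  B3 = {1, 4, 8}  B4 = {0, 1, 4}  B5 = {1, 2, 5}  B6 = {1, 3, 4}  B7 = {1, 6, 9}  B8 = {4, 7, 9}
Tree: B1–B2, B1–B3, B3–B4, B2–B5, B2–B6, B1–B7, B1–B8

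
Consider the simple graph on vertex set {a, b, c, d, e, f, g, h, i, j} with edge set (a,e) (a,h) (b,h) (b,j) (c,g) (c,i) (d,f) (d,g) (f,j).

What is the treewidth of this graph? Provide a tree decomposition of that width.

The largest bag has 2 vertices, giving width 1; this decomposition certifies tw(G) ≤ 1. G has an edge, so its treewidth is at least 1. The upper and lower bounds meet at 1, so that is the treewidth.

Treewidth 1.
Bags: B1 = {a, e}  B2 = {a, h}  B3 = {b, h}  B4 = {b, j}  B5 = {f, j}  B6 = {d, f}  B7 = {d, g}  B8 = {c, g}  B9 = {c, i}
Tree: B1–B2, B2–B3, B3–B4, B4–B5, B5–B6, B6–B7, B7–B8, B8–B9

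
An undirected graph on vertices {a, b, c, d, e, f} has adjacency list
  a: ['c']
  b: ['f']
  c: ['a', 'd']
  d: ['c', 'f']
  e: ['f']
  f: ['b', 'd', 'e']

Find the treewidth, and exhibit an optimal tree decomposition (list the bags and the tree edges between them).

Treewidth 1.
One such decomposition:
Bags: B1 = {d, f}  B2 = {c, d}  B3 = {a, c}  B4 = {b, f}  B5 = {e, f}
Tree: B1–B2, B2–B3, B1–B4, B4–B5

Every bag has size at most 2, so the width is 2 − 1 = 1 and tw(G) ≤ 1. G has an edge, so its treewidth is at least 1. Therefore the treewidth is 1.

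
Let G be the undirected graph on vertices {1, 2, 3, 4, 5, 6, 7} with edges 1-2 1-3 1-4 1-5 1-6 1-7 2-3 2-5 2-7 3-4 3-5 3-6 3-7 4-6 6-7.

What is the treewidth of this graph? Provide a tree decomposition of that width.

Treewidth 3.
One such decomposition:
Bags: B1 = {1, 2, 3, 5}  B2 = {1, 2, 3, 7}  B3 = {1, 3, 6, 7}  B4 = {1, 3, 4, 6}
Tree: B1–B2, B2–B3, B3–B4

Each bag holds 4 vertices, so the decomposition has width 3, which upper-bounds the treewidth. On the other hand G contains the 4-clique {1, 2, 3, 5}. A clique must lie in a single bag of any decomposition, so no decomposition can have width below 3. Combining the bounds, tw(G) = 3.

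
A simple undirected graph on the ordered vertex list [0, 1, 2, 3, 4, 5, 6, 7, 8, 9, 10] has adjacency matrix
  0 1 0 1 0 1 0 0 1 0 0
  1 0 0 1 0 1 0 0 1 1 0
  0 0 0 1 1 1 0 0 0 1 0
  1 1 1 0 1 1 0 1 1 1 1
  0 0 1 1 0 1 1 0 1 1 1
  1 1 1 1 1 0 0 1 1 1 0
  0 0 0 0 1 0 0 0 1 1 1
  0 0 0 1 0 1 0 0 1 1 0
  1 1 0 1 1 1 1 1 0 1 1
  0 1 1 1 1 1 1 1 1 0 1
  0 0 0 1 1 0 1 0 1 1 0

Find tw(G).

A width-4 tree decomposition is:
Bags: B1 = {3, 5, 7, 8, 9}  B2 = {3, 4, 5, 8, 9}  B3 = {2, 3, 4, 5, 9}  B4 = {1, 3, 5, 8, 9}  B5 = {0, 1, 3, 5, 8}  B6 = {3, 4, 8, 9, 10}  B7 = {4, 6, 8, 9, 10}
Tree: B1–B2, B2–B3, B2–B4, B4–B5, B2–B6, B6–B7
Each bag holds 5 vertices, so the decomposition has width 4, which upper-bounds the treewidth. For the lower bound, the 5 vertices {3, 4, 8, 9, 10} are pairwise adjacent, and any tree decomposition puts a clique entirely inside one bag — forcing width ≥ 4. The upper and lower bounds meet at 4, so that is the treewidth.

4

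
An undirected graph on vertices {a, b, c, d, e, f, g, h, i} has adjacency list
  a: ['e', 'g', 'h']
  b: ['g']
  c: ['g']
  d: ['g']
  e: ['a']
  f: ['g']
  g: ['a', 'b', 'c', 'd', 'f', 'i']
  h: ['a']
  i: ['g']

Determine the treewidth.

1

A width-1 tree decomposition is:
Bags: B1 = {a, g}  B2 = {g, i}  B3 = {a, h}  B4 = {a, e}  B5 = {f, g}  B6 = {b, g}  B7 = {d, g}  B8 = {c, g}
Tree: B1–B2, B1–B3, B3–B4, B1–B5, B2–B6, B6–B7, B1–B8
Every bag has size at most 2, so the width is 2 − 1 = 1 and tw(G) ≤ 1. Any graph with an edge has treewidth ≥ 1, and G has the edge g–a. Combining the bounds, tw(G) = 1.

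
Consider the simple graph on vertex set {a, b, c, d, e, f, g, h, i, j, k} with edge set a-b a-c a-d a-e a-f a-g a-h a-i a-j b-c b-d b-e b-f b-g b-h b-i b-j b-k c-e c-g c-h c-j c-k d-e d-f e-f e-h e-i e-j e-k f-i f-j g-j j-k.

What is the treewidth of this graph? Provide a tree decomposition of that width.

Each bag holds 5 vertices, so the decomposition has width 4, which upper-bounds the treewidth. On the other hand G contains the 5-clique {a, b, c, g, j}. A clique must lie in a single bag of any decomposition, so no decomposition can have width below 4. Hence tw(G) = 4 exactly.

Treewidth 4.
One optimal decomposition is:
Bags: B1 = {a, b, e, f, i}  B2 = {a, b, e, f, j}  B3 = {a, b, c, e, j}  B4 = {a, b, d, e, f}  B5 = {a, b, c, e, h}  B6 = {b, c, e, j, k}  B7 = {a, b, c, g, j}
Tree: B1–B2, B2–B3, B1–B4, B3–B5, B3–B6, B3–B7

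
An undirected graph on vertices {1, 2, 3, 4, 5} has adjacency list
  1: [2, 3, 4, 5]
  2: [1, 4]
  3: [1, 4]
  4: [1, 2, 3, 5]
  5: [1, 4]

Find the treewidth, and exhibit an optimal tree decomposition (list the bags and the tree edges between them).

Each bag holds 3 vertices, so the decomposition has width 2, which upper-bounds the treewidth. On the other hand G contains the 3-clique {1, 2, 4}. A clique must lie in a single bag of any decomposition, so no decomposition can have width below 2. Hence tw(G) = 2 exactly.

Treewidth 2.
One such decomposition:
Bags: B1 = {1, 4, 5}  B2 = {1, 3, 4}  B3 = {1, 2, 4}
Tree: B1–B2, B1–B3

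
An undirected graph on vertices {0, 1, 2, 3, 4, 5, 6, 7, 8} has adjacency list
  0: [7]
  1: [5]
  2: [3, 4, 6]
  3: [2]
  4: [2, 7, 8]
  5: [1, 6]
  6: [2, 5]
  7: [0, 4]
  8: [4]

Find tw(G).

1

A width-1 tree decomposition is:
Bags: B1 = {2, 4}  B2 = {4, 7}  B3 = {2, 3}  B4 = {4, 8}  B5 = {2, 6}  B6 = {5, 6}  B7 = {0, 7}  B8 = {1, 5}
Tree: B1–B2, B1–B3, B1–B4, B1–B5, B5–B6, B2–B7, B6–B8
Each bag holds 2 vertices, so the decomposition has width 1, which upper-bounds the treewidth. Since G has at least one edge (e.g. 2–4), it is not an edgeless graph, so tw(G) ≥ 1. Therefore the treewidth is 1.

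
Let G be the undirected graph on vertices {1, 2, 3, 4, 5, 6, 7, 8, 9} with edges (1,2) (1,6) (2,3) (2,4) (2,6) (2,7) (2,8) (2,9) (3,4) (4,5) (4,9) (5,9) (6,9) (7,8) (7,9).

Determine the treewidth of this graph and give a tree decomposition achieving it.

Treewidth 2.
One optimal decomposition is:
Bags: B1 = {4, 5, 9}  B2 = {2, 4, 9}  B3 = {2, 6, 9}  B4 = {2, 3, 4}  B5 = {2, 7, 9}  B6 = {1, 2, 6}  B7 = {2, 7, 8}
Tree: B1–B2, B2–B3, B2–B4, B2–B5, B3–B6, B5–B7

Each bag holds 3 vertices, so the decomposition has width 2, which upper-bounds the treewidth. On the other hand G contains the 3-clique {2, 7, 8}. A clique must lie in a single bag of any decomposition, so no decomposition can have width below 2. The upper and lower bounds meet at 2, so that is the treewidth.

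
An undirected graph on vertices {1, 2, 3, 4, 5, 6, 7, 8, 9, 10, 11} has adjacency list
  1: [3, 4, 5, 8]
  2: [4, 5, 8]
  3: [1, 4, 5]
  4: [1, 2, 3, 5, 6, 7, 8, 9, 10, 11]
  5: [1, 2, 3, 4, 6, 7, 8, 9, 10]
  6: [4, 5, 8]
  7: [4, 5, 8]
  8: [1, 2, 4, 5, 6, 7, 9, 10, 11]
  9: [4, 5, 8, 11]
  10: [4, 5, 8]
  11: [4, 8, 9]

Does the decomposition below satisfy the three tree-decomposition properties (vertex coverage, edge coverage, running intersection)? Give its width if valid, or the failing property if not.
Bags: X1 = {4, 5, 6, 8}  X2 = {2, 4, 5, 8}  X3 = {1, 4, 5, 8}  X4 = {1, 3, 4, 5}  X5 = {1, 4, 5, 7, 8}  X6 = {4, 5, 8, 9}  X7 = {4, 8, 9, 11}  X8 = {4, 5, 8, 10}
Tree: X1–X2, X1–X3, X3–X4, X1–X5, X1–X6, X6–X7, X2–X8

No — bags containing vertex 1 are not connected in the tree.

A tree decomposition must satisfy three properties: every vertex lies in some bag; for every edge, both endpoints lie together in some bag; and for every vertex, the bags containing it form a connected subtree. Here bags containing vertex 1 are not connected in the tree, so the decomposition is invalid.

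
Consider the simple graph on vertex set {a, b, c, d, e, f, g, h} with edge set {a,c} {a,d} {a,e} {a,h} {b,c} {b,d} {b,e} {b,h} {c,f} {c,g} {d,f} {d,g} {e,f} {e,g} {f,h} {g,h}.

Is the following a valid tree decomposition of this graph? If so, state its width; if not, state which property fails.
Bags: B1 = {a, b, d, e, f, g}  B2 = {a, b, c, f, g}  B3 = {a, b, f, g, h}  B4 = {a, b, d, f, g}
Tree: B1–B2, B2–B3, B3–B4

No — bags containing vertex d are not connected in the tree.

A tree decomposition must satisfy three properties: every vertex lies in some bag; for every edge, both endpoints lie together in some bag; and for every vertex, the bags containing it form a connected subtree. Here bags containing vertex d are not connected in the tree, so the decomposition is invalid.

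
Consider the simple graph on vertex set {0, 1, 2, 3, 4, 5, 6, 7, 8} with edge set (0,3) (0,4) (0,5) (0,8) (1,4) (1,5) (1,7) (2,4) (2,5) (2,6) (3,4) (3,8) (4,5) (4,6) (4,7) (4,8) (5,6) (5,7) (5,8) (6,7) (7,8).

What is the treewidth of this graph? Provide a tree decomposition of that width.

Treewidth 3.
Bags: B1 = {0, 4, 5, 8}  B2 = {4, 5, 7, 8}  B3 = {4, 5, 6, 7}  B4 = {2, 4, 5, 6}  B5 = {1, 4, 5, 7}  B6 = {0, 3, 4, 8}
Tree: B1–B2, B2–B3, B3–B4, B2–B5, B1–B6

The largest bag has 4 vertices, giving width 3; this decomposition certifies tw(G) ≤ 3. On the other hand G contains the 4-clique {0, 3, 4, 8}. A clique must lie in a single bag of any decomposition, so no decomposition can have width below 3. Combining the bounds, tw(G) = 3.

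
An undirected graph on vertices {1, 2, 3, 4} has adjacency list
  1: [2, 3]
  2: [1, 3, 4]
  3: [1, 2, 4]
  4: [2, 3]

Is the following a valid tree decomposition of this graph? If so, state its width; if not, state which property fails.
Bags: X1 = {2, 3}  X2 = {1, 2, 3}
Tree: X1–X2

No — vertex 4 appears in no bag.

A tree decomposition must satisfy three properties: every vertex lies in some bag; for every edge, both endpoints lie together in some bag; and for every vertex, the bags containing it form a connected subtree. Here vertex 4 appears in no bag, so the decomposition is invalid.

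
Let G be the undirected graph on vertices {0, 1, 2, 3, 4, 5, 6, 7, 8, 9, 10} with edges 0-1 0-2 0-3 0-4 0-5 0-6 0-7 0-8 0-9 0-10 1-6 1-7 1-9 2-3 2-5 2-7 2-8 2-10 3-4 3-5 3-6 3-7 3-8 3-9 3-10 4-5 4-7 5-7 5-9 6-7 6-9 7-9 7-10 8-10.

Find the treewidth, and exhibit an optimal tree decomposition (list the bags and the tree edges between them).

Treewidth 4.
One such decomposition:
Bags: B1 = {0, 3, 4, 5, 7}  B2 = {0, 3, 5, 7, 9}  B3 = {0, 2, 3, 5, 7}  B4 = {0, 2, 3, 7, 10}  B5 = {0, 3, 6, 7, 9}  B6 = {0, 2, 3, 8, 10}  B7 = {0, 1, 6, 7, 9}
Tree: B1–B2, B2–B3, B3–B4, B2–B5, B4–B6, B5–B7

Each bag holds 5 vertices, so the decomposition has width 4, which upper-bounds the treewidth. Conversely, {0, 1, 6, 7, 9} is a clique of size 5, and the vertices of any clique must share a bag in every tree decomposition; so some bag has ≥ 5 vertices and tw(G) ≥ 4. Therefore the treewidth is 4.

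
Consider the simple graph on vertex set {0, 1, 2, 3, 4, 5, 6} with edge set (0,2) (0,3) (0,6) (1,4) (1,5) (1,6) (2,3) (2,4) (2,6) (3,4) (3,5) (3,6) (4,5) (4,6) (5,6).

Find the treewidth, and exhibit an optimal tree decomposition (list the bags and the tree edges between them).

The largest bag has 4 vertices, giving width 3; this decomposition certifies tw(G) ≤ 3. On the other hand G contains the 4-clique {1, 4, 5, 6}. A clique must lie in a single bag of any decomposition, so no decomposition can have width below 3. Hence tw(G) = 3 exactly.

Treewidth 3.
One optimal decomposition is:
Bags: B1 = {2, 3, 4, 6}  B2 = {0, 2, 3, 6}  B3 = {3, 4, 5, 6}  B4 = {1, 4, 5, 6}
Tree: B1–B2, B1–B3, B3–B4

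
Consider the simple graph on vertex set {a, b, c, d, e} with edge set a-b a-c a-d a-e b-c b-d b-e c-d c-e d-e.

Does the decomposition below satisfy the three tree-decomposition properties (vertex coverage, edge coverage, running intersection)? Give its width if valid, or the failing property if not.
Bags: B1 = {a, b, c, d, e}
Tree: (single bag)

Yes; width 4.

Vertex coverage: the bags together contain {a, b, c, d, e}, the full vertex set. Edge coverage: each edge of G has both endpoints in at least one bag. Running intersection: for every vertex, the bags containing it form a connected subtree. All three properties hold, so this is a valid tree decomposition of width max|bag| − 1 = 4, and hence tw(G) ≤ 4.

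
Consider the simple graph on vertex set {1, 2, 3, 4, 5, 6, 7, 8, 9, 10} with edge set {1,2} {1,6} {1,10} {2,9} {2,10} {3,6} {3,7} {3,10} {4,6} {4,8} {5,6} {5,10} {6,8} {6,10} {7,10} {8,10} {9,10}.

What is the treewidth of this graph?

2

A width-2 tree decomposition is:
Bags: B1 = {3, 6, 10}  B2 = {3, 7, 10}  B3 = {6, 8, 10}  B4 = {4, 6, 8}  B5 = {1, 6, 10}  B6 = {5, 6, 10}  B7 = {1, 2, 10}  B8 = {2, 9, 10}
Tree: B1–B2, B1–B3, B3–B4, B1–B5, B3–B6, B5–B7, B7–B8
The largest bag has 3 vertices, giving width 2; this decomposition certifies tw(G) ≤ 2. Conversely, {2, 9, 10} is a clique of size 3, and the vertices of any clique must share a bag in every tree decomposition; so some bag has ≥ 3 vertices and tw(G) ≥ 2. Combining the bounds, tw(G) = 2.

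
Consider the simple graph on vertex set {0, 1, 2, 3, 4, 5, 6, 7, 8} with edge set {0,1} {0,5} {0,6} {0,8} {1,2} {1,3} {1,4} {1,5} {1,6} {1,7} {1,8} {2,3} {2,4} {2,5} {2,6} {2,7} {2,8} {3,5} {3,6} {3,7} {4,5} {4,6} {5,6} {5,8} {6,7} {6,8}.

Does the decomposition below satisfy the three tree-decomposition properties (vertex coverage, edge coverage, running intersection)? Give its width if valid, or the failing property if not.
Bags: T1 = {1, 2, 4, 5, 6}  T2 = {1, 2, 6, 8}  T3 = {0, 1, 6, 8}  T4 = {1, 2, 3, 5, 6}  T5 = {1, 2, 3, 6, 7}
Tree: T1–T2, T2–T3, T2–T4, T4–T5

A tree decomposition must satisfy three properties: every vertex lies in some bag; for every edge, both endpoints lie together in some bag; and for every vertex, the bags containing it form a connected subtree. Here edge (5,8) lies in no bag, so the decomposition is invalid.

No — edge (5,8) lies in no bag.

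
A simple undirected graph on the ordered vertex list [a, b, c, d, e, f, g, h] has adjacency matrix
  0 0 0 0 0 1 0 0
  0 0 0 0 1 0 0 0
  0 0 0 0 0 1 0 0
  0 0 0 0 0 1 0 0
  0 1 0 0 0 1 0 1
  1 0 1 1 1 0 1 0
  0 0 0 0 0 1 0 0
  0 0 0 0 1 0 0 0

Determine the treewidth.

A width-1 tree decomposition is:
Bags: B1 = {e, f}  B2 = {e, h}  B3 = {d, f}  B4 = {c, f}  B5 = {f, g}  B6 = {b, e}  B7 = {a, f}
Tree: B1–B2, B1–B3, B1–B4, B3–B5, B1–B6, B4–B7
The largest bag has 2 vertices, giving width 1; this decomposition certifies tw(G) ≤ 1. Since G has at least one edge (e.g. e–f), it is not an edgeless graph, so tw(G) ≥ 1. Combining the bounds, tw(G) = 1.

1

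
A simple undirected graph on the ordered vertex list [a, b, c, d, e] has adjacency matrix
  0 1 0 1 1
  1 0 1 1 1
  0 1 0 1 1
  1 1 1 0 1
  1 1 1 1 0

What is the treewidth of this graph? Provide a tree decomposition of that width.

Every bag has size at most 4, so the width is 4 − 1 = 3 and tw(G) ≤ 3. Conversely, {b, c, d, e} is a clique of size 4, and the vertices of any clique must share a bag in every tree decomposition; so some bag has ≥ 4 vertices and tw(G) ≥ 3. The upper and lower bounds meet at 3, so that is the treewidth.

Treewidth 3.
One such decomposition:
Bags: B1 = {b, c, d, e}  B2 = {a, b, d, e}
Tree: B1–B2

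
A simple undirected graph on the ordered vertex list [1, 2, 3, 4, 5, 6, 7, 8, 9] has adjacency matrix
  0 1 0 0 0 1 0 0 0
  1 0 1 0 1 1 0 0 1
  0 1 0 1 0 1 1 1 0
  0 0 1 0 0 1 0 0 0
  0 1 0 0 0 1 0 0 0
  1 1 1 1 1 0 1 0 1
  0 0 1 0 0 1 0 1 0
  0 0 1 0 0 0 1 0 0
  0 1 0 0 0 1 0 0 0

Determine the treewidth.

A width-2 tree decomposition is:
Bags: B1 = {3, 6, 7}  B2 = {2, 3, 6}  B3 = {1, 2, 6}  B4 = {2, 5, 6}  B5 = {3, 4, 6}  B6 = {3, 7, 8}  B7 = {2, 6, 9}
Tree: B1–B2, B2–B3, B3–B4, B2–B5, B1–B6, B2–B7
Every bag has size at most 3, so the width is 3 − 1 = 2 and tw(G) ≤ 2. On the other hand G contains the 3-clique {3, 7, 8}. A clique must lie in a single bag of any decomposition, so no decomposition can have width below 2. Hence tw(G) = 2 exactly.

2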